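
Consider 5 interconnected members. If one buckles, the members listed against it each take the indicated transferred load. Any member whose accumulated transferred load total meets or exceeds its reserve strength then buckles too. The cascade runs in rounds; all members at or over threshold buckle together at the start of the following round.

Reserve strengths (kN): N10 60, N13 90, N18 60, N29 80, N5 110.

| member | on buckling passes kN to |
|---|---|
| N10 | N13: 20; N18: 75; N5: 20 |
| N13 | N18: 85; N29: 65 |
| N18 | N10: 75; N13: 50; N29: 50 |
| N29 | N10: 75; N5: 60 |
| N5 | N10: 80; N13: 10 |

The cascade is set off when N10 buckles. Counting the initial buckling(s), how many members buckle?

Round 1 — N10 buckles (initial).
  N13: +20 → 20 < 90
  N18: +75 → 75 ≥ 60
  N5: +20 → 20 < 110
Round 2 — N18 buckles.
  N13: +50 → 70 < 90
  N29: +50 → 50 < 80
No further bucklings.

2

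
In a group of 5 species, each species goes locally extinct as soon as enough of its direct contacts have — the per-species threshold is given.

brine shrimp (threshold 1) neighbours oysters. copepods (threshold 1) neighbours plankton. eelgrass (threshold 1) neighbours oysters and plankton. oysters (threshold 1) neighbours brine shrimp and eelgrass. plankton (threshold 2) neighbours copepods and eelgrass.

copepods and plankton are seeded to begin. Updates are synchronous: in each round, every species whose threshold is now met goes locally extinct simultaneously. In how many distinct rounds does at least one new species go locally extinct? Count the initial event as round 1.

Round 1 — copepods, plankton go locally extinct (initial).
Round 2 — checking thresholds:
  eelgrass: 1 of 2 neighbours ≥ 1, goes locally extinct.
Round 3 — checking thresholds:
  oysters: 1 of 2 neighbours ≥ 1, goes locally extinct.
Round 4 — checking thresholds:
  brine shrimp: 1 of 1 neighbours ≥ 1, goes locally extinct.
Round 5 — no new extinctions; cascade stops.

4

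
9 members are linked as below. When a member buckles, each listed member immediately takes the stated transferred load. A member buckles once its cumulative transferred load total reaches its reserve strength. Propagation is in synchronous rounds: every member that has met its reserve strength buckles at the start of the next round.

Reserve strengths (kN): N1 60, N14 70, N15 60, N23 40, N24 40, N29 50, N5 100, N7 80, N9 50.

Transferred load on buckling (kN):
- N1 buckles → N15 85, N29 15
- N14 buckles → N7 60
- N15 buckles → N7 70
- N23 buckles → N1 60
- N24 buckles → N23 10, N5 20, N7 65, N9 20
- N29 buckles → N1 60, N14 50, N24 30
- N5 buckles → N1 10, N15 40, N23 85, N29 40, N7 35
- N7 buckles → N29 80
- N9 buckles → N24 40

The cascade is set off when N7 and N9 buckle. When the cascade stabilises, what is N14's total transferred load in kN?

Round 1 — N7, N9 buckle (initial).
  N24: +40 → 40 ≥ 40
  N29: +80 → 80 ≥ 50
Round 2 — N24, N29 buckle.
  N1: +60 → 60 ≥ 60
  N14: +50 → 50 < 70
  N23: +10 → 10 < 40
  N5: +20 → 20 < 100
Round 3 — N1 buckles.
  N15: +85 → 85 ≥ 60
Round 4 — N15 buckles.
No further bucklings.

50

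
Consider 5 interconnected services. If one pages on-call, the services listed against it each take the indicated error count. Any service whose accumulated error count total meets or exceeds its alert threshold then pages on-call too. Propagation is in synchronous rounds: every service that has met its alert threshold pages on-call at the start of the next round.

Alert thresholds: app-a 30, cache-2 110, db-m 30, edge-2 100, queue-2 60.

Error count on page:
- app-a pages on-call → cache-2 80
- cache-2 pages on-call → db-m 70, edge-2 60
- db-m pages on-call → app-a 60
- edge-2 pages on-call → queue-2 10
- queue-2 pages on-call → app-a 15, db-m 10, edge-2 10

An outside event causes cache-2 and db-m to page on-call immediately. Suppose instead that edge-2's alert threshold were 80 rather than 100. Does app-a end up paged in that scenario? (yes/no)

With edge-2's alert threshold at 80:
Round 1 — cache-2, db-m page on-call (initial).
  app-a: +60 → 60 ≥ 30
  edge-2: +60 → 60 < 80
Round 2 — app-a pages on-call.
No further pages.

yes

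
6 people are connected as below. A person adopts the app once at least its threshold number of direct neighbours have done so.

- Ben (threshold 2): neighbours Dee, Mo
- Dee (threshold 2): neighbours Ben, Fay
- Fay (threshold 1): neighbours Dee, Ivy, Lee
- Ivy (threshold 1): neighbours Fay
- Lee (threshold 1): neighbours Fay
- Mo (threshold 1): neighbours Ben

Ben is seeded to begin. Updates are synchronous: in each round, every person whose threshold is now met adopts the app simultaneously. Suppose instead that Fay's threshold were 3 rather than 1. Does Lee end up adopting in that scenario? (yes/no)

With Fay's threshold at 3:
Round 1 — Ben adopts the app (initial).
Round 2 — checking thresholds:
  Dee: 1 of 2 neighbours < 2, not yet.
  Mo: 1 of 1 neighbours ≥ 1, adopts the app.
Round 3 — no new adoptions; cascade stops.

no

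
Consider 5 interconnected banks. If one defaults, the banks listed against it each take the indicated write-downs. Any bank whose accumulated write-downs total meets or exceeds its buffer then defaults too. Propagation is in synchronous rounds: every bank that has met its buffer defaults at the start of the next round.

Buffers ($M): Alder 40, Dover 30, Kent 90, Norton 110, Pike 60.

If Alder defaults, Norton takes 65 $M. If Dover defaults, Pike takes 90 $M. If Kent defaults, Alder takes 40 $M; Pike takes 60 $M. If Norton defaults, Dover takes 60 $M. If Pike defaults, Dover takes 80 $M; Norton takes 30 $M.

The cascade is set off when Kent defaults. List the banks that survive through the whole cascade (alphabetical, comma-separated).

Norton

Round 1 — Kent defaults (initial).
  Alder: +40 → 40 ≥ 40
  Pike: +60 → 60 ≥ 60
Round 2 — Alder, Pike default.
  Dover: +80 → 80 ≥ 30
  Norton: +65+30 → 95 < 110
Round 3 — Dover defaults.
No further defaults.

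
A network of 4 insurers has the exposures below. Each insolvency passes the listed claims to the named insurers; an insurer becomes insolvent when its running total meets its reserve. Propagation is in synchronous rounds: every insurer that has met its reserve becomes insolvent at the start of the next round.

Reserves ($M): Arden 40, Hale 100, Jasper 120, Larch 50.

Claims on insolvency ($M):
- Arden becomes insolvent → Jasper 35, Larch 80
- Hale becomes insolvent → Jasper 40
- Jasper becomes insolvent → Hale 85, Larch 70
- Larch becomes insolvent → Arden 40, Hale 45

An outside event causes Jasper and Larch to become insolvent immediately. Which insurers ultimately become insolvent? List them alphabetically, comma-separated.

Round 1 — Jasper, Larch become insolvent (initial).
  Arden: +40 → 40 ≥ 40
  Hale: +85+45 → 130 ≥ 100
Round 2 — Arden, Hale become insolvent.
No further insolvencies.

Arden, Hale, Jasper, Larch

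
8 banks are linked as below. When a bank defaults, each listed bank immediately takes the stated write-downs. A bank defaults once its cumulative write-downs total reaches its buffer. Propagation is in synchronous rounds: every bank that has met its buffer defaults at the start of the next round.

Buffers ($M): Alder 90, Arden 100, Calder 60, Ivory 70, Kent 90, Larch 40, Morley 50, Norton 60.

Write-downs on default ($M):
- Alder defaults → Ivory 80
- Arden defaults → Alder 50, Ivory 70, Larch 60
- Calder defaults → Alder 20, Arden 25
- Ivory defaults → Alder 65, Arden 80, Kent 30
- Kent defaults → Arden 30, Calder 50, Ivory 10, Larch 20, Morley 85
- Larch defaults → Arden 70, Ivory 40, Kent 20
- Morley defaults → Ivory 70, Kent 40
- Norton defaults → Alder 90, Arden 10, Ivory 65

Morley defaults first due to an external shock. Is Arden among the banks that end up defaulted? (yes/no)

no

Round 1 — Morley defaults (initial).
  Ivory: +70 → 70 ≥ 70
  Kent: +40 → 40 < 90
Round 2 — Ivory defaults.
  Alder: +65 → 65 < 90
  Arden: +80 → 80 < 100
  Kent: +30 → 70 < 90
No further defaults.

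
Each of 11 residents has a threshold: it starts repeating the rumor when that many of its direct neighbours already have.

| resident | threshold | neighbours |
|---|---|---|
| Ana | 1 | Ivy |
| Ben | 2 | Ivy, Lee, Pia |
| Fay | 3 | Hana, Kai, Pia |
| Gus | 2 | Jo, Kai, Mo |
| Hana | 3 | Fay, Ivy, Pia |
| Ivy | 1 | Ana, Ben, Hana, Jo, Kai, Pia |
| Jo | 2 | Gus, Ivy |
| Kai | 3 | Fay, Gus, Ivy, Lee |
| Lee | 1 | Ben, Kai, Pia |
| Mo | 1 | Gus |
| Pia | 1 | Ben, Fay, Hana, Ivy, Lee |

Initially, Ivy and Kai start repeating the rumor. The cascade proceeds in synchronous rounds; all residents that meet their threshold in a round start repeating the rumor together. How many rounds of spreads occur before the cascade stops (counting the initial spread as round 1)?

Round 1 — Ivy, Kai start repeating the rumor (initial).
Round 2 — checking thresholds:
  Ana: 1 of 1 neighbours ≥ 1, starts repeating the rumor.
  Ben: 1 of 3 neighbours < 2, holds.
  Fay: 1 of 3 neighbours < 3, holds.
  Gus: 1 of 3 neighbours < 2, holds.
  Hana: 1 of 3 neighbours < 3, holds.
  Jo: 1 of 2 neighbours < 2, holds.
  Lee: 1 of 3 neighbours ≥ 1, starts repeating the rumor.
  Pia: 1 of 5 neighbours ≥ 1, starts repeating the rumor.
Round 3 — checking thresholds:
  Ben: 3 of 3 neighbours ≥ 2, starts repeating the rumor.
  Fay: 2 of 3 neighbours < 3, holds.
  Gus: 1 of 3 neighbours < 2, holds.
  Hana: 2 of 3 neighbours < 3, holds.
  Jo: 1 of 2 neighbours < 2, holds.
Round 4 — no new spreads; cascade stops.

3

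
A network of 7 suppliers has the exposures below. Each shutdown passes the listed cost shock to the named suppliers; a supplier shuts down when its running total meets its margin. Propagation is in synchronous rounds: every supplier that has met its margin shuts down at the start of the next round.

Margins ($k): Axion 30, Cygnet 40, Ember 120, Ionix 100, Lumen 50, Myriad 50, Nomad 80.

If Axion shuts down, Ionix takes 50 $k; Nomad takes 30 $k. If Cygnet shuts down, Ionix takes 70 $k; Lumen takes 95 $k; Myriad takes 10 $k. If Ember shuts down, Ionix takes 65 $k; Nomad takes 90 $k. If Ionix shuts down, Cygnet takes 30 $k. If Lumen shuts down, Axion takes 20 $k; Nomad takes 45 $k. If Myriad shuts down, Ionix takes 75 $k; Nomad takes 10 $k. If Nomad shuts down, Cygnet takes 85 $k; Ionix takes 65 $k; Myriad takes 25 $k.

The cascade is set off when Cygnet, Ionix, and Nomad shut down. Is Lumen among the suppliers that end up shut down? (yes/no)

Round 1 — Cygnet, Ionix, Nomad shut down (initial).
  Lumen: +95 → 95 ≥ 50
  Myriad: +10+25 → 35 < 50
Round 2 — Lumen shuts down.
  Axion: +20 → 20 < 30
No further shutdowns.

yes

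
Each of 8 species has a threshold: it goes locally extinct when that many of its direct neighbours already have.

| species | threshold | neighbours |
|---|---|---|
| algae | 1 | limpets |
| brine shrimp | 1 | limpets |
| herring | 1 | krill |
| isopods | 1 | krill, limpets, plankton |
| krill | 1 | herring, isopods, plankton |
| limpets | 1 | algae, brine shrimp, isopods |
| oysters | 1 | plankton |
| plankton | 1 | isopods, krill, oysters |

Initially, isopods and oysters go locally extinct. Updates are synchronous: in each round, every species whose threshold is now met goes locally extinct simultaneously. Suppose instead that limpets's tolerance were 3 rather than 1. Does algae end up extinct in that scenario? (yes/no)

With limpets's tolerance at 3:
Round 1 — isopods, oysters go locally extinct (initial).
Round 2 — checking thresholds:
  krill: 1 of 3 neighbours ≥ 1, goes locally extinct.
  limpets: 1 of 3 neighbours < 3, below threshold.
  plankton: 2 of 3 neighbours ≥ 1, goes locally extinct.
Round 3 — checking thresholds:
  herring: 1 of 1 neighbours ≥ 1, goes locally extinct.
  limpets: 1 of 3 neighbours < 3, below threshold.
Round 4 — no new extinctions; cascade stops.

no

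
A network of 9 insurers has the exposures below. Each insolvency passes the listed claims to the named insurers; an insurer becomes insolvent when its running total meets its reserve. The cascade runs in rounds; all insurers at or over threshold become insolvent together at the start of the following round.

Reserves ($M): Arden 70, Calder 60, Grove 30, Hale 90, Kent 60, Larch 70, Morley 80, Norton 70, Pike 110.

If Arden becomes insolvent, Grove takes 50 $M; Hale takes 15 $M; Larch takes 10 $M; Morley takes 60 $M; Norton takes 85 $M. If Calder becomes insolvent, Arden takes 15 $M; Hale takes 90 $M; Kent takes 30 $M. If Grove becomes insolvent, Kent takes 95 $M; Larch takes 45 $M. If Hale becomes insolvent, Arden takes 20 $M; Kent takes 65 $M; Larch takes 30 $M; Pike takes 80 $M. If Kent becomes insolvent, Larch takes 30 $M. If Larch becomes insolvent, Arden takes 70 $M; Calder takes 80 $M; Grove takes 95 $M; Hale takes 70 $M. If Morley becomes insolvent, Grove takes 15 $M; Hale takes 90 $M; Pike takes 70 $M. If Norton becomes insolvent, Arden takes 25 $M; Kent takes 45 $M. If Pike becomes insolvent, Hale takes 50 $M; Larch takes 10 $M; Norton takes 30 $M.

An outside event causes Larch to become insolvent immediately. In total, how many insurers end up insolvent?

7

Round 1 — Larch becomes insolvent (initial).
  Arden: +70 → 70 ≥ 70
  Calder: +80 → 80 ≥ 60
  Grove: +95 → 95 ≥ 30
  Hale: +70 → 70 < 90
Round 2 — Arden, Calder, Grove become insolvent.
  Hale: +15+90 → 175 ≥ 90
  Kent: +30+95 → 125 ≥ 60
  Morley: +60 → 60 < 80
  Norton: +85 → 85 ≥ 70
Round 3 — Hale, Kent, Norton become insolvent.
  Pike: +80 → 80 < 110
No further insolvencies.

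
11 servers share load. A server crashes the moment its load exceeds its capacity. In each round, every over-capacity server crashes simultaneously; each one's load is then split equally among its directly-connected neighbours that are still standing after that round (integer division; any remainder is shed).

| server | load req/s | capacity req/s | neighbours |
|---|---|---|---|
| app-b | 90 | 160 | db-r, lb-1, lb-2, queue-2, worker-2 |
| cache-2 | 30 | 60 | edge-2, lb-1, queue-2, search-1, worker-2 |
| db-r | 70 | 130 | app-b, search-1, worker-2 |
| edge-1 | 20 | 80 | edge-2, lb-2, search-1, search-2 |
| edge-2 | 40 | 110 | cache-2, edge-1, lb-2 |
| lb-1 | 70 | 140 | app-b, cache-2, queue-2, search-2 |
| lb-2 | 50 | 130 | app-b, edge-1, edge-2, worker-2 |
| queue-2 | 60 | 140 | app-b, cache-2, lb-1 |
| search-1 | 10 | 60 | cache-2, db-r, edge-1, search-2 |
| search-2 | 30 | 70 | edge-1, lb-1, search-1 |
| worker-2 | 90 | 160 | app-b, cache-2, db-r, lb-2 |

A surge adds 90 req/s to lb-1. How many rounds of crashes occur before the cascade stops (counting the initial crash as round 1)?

2

Round 1 — lb-1 at 160 > 140. lb-1 crashes.
  lb-1 sheds 160 req/s to app-b, cache-2, queue-2, search-2: 40 each.
    app-b: 90+40 = 130 ≤ 160
    cache-2: 30+40 = 70 > 60
    queue-2: 60+40 = 100 ≤ 140
    search-2: 30+40 = 70 ≤ 70
Round 2 — cache-2 crashes.
  cache-2 sheds 70 req/s to edge-2, queue-2, search-1, worker-2: 17 each (2 lost).
    edge-2: 40+17 = 57 ≤ 110
    queue-2: 100+17 = 117 ≤ 140
    search-1: 10+17 = 27 ≤ 60
    worker-2: 90+17 = 107 ≤ 160
No further crashes.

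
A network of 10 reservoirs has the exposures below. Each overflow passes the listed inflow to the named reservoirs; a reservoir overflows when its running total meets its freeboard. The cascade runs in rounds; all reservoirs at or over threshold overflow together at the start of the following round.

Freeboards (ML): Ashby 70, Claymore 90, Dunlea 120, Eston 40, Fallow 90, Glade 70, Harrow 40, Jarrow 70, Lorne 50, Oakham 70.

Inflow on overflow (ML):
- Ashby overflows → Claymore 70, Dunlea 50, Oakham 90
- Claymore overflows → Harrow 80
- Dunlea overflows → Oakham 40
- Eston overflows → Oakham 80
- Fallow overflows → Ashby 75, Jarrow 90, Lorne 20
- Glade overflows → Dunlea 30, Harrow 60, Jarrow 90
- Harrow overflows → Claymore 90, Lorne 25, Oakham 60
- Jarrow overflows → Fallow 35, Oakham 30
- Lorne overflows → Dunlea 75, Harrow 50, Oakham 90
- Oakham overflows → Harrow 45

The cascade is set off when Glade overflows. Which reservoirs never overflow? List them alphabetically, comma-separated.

Ashby, Dunlea, Eston, Fallow, Lorne

Round 1 — Glade overflows (initial).
  Dunlea: +30 → 30 < 120
  Harrow: +60 → 60 ≥ 40
  Jarrow: +90 → 90 ≥ 70
Round 2 — Harrow, Jarrow overflow.
  Claymore: +90 → 90 ≥ 90
  Fallow: +35 → 35 < 90
  Lorne: +25 → 25 < 50
  Oakham: +60+30 → 90 ≥ 70
Round 3 — Claymore, Oakham overflow.
No further overflows.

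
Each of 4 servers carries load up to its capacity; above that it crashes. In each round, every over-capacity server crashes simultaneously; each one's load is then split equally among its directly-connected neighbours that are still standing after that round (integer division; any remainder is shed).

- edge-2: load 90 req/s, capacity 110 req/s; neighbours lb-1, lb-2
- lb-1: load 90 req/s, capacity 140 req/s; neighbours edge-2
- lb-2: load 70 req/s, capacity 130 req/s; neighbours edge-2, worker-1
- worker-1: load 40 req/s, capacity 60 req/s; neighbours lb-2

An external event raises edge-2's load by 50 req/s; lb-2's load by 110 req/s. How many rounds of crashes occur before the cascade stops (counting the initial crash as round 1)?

2

Round 1 — edge-2 at 140 > 110; lb-2 at 180 > 130. edge-2, lb-2 crash.
  edge-2 sheds 140 req/s to lb-1: 140 each.
    lb-1: 90+140 = 230 > 140
  lb-2 sheds 180 req/s to worker-1: 180 each.
    worker-1: 40+180 = 220 > 60
Round 2 — lb-1, worker-1 crash.
  lb-1 sheds 230 req/s: no online neighbours, lost.
  worker-1 sheds 220 req/s: no online neighbours, lost.
No further crashes.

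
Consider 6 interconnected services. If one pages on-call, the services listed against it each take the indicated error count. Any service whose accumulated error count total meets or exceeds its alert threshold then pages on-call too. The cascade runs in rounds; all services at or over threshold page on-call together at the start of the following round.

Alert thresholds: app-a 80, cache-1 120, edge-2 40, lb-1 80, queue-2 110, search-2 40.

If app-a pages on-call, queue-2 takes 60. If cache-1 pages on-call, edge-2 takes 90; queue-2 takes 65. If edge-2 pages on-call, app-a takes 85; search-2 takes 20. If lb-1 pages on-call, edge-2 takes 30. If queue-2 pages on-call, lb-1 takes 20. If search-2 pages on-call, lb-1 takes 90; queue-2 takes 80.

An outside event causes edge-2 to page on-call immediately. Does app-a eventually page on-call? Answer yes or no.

Round 1 — edge-2 pages on-call (initial).
  app-a: +85 → 85 ≥ 80
  search-2: +20 → 20 < 40
Round 2 — app-a pages on-call.
  queue-2: +60 → 60 < 110
No further pages.

yes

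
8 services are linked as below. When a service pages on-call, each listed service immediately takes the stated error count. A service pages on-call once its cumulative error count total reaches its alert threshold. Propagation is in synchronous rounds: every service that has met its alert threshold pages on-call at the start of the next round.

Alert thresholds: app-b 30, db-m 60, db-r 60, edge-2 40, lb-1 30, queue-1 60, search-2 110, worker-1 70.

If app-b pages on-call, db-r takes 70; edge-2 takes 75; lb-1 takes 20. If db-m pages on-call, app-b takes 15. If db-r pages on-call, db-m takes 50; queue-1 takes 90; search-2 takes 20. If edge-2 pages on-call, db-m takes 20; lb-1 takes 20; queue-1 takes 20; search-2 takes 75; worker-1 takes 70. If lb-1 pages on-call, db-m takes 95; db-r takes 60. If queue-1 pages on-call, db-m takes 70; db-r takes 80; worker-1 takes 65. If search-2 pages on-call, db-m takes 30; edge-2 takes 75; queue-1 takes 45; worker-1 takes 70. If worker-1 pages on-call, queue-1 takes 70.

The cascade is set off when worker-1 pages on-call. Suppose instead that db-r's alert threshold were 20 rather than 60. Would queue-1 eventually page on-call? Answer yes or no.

yes

With db-r's alert threshold at 20:
Round 1 — worker-1 pages on-call (initial).
  queue-1: +70 → 70 ≥ 60
Round 2 — queue-1 pages on-call.
  db-m: +70 → 70 ≥ 60
  db-r: +80 → 80 ≥ 20
Round 3 — db-m, db-r page on-call.
  app-b: +15 → 15 < 30
  search-2: +20 → 20 < 110
No further pages.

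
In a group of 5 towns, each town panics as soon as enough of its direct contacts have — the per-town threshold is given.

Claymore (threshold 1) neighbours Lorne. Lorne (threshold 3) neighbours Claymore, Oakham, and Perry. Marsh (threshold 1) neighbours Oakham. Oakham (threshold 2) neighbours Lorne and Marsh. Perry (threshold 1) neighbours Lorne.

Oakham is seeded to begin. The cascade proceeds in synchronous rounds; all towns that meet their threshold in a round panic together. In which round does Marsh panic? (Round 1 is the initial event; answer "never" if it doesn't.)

Round 1 — Oakham panics (initial).
Round 2 — checking thresholds:
  Lorne: 1 of 3 neighbours < 3, holds.
  Marsh: 1 of 1 neighbours ≥ 1, panics.
Round 3 — no new panics; cascade stops.

2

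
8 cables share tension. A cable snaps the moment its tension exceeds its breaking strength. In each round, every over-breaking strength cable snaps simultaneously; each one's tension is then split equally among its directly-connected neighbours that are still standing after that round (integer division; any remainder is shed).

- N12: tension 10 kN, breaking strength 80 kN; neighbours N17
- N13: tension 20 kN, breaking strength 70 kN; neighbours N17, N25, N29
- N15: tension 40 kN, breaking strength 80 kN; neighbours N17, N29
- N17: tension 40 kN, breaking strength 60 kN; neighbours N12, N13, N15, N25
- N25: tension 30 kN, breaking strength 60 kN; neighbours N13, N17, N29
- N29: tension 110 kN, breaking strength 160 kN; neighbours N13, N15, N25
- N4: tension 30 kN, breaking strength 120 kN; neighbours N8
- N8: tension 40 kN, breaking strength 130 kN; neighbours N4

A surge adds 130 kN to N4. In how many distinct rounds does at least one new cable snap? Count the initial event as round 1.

2

Round 1 — N4 at 160 > 120. N4 snaps.
  N4 sheds 160 kN to N8: 160 each.
    N8: 40+160 = 200 > 130
Round 2 — N8 snaps.
  N8 sheds 200 kN: no online neighbours, lost.
No further breaks.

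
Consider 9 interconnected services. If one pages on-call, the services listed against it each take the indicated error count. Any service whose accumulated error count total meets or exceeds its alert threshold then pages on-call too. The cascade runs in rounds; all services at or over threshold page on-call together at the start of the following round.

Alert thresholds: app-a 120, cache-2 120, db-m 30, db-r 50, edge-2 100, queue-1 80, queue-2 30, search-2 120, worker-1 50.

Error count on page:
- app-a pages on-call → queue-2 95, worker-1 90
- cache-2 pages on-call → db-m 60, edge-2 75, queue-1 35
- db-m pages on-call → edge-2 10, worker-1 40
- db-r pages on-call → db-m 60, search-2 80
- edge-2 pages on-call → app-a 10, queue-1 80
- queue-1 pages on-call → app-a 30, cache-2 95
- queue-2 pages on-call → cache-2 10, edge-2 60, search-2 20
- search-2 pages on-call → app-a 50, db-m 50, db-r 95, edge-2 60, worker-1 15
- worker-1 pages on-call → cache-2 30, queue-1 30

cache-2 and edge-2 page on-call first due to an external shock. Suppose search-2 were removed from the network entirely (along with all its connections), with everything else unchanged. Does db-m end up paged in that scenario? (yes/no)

With search-2 removed:
Round 1 — cache-2, edge-2 page on-call (initial).
  app-a: +10 → 10 < 120
  db-m: +60 → 60 ≥ 30
  queue-1: +35+80 → 115 ≥ 80
Round 2 — db-m, queue-1 page on-call.
  app-a: +30 → 40 < 120
  worker-1: +40 → 40 < 50
No further pages.

yes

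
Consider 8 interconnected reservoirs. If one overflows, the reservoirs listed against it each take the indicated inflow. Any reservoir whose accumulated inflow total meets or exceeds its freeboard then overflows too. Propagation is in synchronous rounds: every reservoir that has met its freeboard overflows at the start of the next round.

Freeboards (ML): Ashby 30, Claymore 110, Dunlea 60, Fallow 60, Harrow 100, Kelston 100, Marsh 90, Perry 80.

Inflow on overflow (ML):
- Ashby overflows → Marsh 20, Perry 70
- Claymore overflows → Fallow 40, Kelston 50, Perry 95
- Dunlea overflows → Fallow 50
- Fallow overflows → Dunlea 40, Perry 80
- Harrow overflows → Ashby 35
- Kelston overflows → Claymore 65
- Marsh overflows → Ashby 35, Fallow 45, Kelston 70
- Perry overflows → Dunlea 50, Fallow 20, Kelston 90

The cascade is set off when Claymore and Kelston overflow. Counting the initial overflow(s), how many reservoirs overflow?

5

Round 1 — Claymore, Kelston overflow (initial).
  Fallow: +40 → 40 < 60
  Perry: +95 → 95 ≥ 80
Round 2 — Perry overflows.
  Dunlea: +50 → 50 < 60
  Fallow: +20 → 60 ≥ 60
Round 3 — Fallow overflows.
  Dunlea: +40 → 90 ≥ 60
Round 4 — Dunlea overflows.
No further overflows.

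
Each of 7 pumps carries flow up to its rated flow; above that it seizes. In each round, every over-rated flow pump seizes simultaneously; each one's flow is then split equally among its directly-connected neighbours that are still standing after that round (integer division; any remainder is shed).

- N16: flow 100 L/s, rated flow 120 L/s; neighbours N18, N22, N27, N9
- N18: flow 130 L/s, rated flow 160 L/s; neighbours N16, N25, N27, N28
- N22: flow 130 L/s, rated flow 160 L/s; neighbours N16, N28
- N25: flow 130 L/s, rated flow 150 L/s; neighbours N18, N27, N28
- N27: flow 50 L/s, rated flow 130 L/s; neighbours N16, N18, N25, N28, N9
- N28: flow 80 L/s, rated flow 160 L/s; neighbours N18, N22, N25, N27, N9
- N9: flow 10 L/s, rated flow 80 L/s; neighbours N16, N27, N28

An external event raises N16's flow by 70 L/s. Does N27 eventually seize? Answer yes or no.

Round 1 — N16 at 170 > 120. N16 seizes.
  N16 sheds 170 L/s to N18, N22, N27, N9: 42 each (2 lost).
    N18: 130+42 = 172 > 160
    N22: 130+42 = 172 > 160
    N27: 50+42 = 92 ≤ 130
    N9: 10+42 = 52 ≤ 80
Round 2 — N18, N22 seize.
  N18 sheds 172 L/s to N25, N27, N28: 57 each (1 lost).
    N25: 130+57 = 187 > 150
    N27: 92+57 = 149 > 130
    N28: 80+57 = 137 ≤ 160
  N22 sheds 172 L/s to N28: 172 each.
    N28: 137+172 = 309 > 160
Round 3 — N25, N27, N28 seize.
  N25 sheds 187 L/s: no online neighbours, lost.
  N27 sheds 149 L/s to N9: 149 each.
    N9: 52+149 = 201 > 80
  N28 sheds 309 L/s to N9: 309 each.
    N9: 201+309 = 510 > 80
Round 4 — N9 seizes.
  N9 sheds 510 L/s: no online neighbours, lost.
No further seizures.

yes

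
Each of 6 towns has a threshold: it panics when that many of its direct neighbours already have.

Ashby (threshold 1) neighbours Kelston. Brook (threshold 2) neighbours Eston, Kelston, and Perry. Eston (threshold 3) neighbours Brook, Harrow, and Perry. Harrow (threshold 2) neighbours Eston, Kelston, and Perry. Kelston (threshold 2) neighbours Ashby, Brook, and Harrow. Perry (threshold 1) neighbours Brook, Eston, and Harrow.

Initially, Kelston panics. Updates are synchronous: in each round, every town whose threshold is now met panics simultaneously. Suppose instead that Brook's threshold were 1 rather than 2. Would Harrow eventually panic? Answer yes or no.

yes

With Brook's threshold at 1:
Round 1 — Kelston panics (initial).
Round 2 — checking thresholds:
  Ashby: 1 of 1 neighbours ≥ 1, panics.
  Brook: 1 of 3 neighbours ≥ 1, panics.
  Harrow: 1 of 3 neighbours < 2, holds.
Round 3 — checking thresholds:
  Eston: 1 of 3 neighbours < 3, holds.
  Harrow: 1 of 3 neighbours < 2, holds.
  Perry: 1 of 3 neighbours ≥ 1, panics.
Round 4 — checking thresholds:
  Eston: 2 of 3 neighbours < 3, holds.
  Harrow: 2 of 3 neighbours ≥ 2, panics.
Round 5 — checking thresholds:
  Eston: 3 of 3 neighbours ≥ 3, panics.
Round 6 — no new panics; cascade stops.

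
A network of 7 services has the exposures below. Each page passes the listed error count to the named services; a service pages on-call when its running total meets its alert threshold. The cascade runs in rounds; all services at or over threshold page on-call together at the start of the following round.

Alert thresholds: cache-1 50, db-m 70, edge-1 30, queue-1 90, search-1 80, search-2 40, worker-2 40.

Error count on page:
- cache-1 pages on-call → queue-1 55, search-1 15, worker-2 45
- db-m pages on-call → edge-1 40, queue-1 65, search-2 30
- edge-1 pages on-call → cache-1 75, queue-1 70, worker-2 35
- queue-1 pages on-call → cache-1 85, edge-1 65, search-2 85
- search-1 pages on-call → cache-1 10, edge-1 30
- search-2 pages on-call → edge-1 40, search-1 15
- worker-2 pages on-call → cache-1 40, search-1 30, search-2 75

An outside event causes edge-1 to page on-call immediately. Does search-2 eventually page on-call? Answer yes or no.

Round 1 — edge-1 pages on-call (initial).
  cache-1: +75 → 75 ≥ 50
  queue-1: +70 → 70 < 90
  worker-2: +35 → 35 < 40
Round 2 — cache-1 pages on-call.
  queue-1: +55 → 125 ≥ 90
  search-1: +15 → 15 < 80
  worker-2: +45 → 80 ≥ 40
Round 3 — queue-1, worker-2 page on-call.
  search-1: +30 → 45 < 80
  search-2: +85+75 → 160 ≥ 40
Round 4 — search-2 pages on-call.
  search-1: +15 → 60 < 80
No further pages.

yes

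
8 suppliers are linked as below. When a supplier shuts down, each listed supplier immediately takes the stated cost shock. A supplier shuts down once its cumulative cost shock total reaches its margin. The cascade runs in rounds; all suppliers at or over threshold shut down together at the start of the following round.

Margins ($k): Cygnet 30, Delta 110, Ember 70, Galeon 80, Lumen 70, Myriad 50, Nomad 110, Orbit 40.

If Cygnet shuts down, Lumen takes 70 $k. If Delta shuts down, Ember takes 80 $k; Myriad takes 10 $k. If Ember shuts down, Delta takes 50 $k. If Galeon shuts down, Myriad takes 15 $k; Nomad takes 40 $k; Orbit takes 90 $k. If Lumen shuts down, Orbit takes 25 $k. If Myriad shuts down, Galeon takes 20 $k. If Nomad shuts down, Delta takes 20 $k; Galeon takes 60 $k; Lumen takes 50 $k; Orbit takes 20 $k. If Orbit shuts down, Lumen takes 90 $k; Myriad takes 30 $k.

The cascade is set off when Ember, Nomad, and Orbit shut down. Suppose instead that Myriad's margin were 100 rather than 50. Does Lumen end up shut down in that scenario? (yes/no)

yes

With Myriad's margin at 100:
Round 1 — Ember, Nomad, Orbit shut down (initial).
  Delta: +50+20 → 70 < 110
  Galeon: +60 → 60 < 80
  Lumen: +50+90 → 140 ≥ 70
  Myriad: +30 → 30 < 100
Round 2 — Lumen shuts down.
No further shutdowns.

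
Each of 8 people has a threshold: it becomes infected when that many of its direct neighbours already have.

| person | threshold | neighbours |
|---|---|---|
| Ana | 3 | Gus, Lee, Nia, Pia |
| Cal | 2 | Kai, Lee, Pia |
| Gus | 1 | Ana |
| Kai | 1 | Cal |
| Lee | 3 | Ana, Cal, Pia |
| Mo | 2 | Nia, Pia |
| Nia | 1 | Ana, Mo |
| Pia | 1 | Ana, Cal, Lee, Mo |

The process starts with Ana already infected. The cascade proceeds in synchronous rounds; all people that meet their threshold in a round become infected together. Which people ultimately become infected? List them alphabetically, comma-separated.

Ana, Gus, Mo, Nia, Pia

Round 1 — Ana becomes infected (initial).
Round 2 — checking thresholds:
  Gus: 1 of 1 neighbours ≥ 1, becomes infected.
  Lee: 1 of 3 neighbours < 3, not yet.
  Nia: 1 of 2 neighbours ≥ 1, becomes infected.
  Pia: 1 of 4 neighbours ≥ 1, becomes infected.
Round 3 — checking thresholds:
  Cal: 1 of 3 neighbours < 2, not yet.
  Lee: 2 of 3 neighbours < 3, not yet.
  Mo: 2 of 2 neighbours ≥ 2, becomes infected.
Round 4 — no new infections; cascade stops.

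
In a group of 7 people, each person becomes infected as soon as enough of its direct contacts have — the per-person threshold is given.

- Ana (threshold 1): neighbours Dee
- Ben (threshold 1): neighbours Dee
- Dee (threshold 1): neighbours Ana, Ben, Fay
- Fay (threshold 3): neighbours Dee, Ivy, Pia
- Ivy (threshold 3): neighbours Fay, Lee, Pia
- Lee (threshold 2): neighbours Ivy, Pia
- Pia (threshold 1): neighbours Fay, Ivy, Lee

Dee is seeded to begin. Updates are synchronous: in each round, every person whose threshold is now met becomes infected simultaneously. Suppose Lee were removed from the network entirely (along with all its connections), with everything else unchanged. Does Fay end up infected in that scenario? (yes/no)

no

With Lee removed:
Round 1 — Dee becomes infected (initial).
Round 2 — checking thresholds:
  Ana: 1 of 1 neighbours ≥ 1, becomes infected.
  Ben: 1 of 1 neighbours ≥ 1, becomes infected.
  Fay: 1 of 3 neighbours < 3, below threshold.
Round 3 — no new infections; cascade stops.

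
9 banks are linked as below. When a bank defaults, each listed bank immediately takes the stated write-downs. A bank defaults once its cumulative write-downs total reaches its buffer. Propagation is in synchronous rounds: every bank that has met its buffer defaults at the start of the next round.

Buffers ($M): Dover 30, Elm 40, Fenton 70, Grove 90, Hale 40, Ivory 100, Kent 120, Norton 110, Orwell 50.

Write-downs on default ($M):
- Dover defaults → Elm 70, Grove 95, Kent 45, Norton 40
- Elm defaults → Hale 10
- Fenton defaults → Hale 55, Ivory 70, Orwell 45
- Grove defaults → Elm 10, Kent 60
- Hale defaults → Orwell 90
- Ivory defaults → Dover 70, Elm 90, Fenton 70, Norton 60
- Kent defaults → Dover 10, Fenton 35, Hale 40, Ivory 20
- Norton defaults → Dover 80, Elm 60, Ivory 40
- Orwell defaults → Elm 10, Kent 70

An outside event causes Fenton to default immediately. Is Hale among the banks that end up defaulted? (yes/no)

Round 1 — Fenton defaults (initial).
  Hale: +55 → 55 ≥ 40
  Ivory: +70 → 70 < 100
  Orwell: +45 → 45 < 50
Round 2 — Hale defaults.
  Orwell: +90 → 135 ≥ 50
Round 3 — Orwell defaults.
  Elm: +10 → 10 < 40
  Kent: +70 → 70 < 120
No further defaults.

yes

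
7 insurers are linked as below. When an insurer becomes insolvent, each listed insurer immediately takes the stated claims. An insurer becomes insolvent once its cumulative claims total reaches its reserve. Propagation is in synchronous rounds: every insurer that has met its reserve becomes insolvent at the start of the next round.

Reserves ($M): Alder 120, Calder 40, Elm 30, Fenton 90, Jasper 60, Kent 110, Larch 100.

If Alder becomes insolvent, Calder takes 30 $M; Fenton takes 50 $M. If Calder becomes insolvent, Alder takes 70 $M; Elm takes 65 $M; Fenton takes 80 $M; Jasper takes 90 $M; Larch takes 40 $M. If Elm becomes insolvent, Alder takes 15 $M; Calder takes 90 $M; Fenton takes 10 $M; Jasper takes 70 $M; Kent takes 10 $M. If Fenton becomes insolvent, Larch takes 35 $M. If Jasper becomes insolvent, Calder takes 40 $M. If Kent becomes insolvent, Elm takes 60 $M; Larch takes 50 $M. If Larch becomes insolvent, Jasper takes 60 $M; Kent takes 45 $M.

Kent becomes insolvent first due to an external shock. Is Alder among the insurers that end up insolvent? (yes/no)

no

Round 1 — Kent becomes insolvent (initial).
  Elm: +60 → 60 ≥ 30
  Larch: +50 → 50 < 100
Round 2 — Elm becomes insolvent.
  Alder: +15 → 15 < 120
  Calder: +90 → 90 ≥ 40
  Fenton: +10 → 10 < 90
  Jasper: +70 → 70 ≥ 60
Round 3 — Calder, Jasper become insolvent.
  Alder: +70 → 85 < 120
  Fenton: +80 → 90 ≥ 90
  Larch: +40 → 90 < 100
Round 4 — Fenton becomes insolvent.
  Larch: +35 → 125 ≥ 100
Round 5 — Larch becomes insolvent.
No further insolvencies.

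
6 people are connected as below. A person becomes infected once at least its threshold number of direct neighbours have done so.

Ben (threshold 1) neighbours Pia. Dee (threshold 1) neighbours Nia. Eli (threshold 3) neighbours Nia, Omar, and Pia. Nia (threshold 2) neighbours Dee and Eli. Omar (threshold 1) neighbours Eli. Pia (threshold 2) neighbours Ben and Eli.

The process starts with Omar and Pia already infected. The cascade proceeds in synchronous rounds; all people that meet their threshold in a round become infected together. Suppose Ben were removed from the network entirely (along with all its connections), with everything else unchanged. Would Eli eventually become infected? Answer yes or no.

no

With Ben removed:
Round 1 — Omar, Pia become infected (initial).
Round 2 — no new infections; cascade stops.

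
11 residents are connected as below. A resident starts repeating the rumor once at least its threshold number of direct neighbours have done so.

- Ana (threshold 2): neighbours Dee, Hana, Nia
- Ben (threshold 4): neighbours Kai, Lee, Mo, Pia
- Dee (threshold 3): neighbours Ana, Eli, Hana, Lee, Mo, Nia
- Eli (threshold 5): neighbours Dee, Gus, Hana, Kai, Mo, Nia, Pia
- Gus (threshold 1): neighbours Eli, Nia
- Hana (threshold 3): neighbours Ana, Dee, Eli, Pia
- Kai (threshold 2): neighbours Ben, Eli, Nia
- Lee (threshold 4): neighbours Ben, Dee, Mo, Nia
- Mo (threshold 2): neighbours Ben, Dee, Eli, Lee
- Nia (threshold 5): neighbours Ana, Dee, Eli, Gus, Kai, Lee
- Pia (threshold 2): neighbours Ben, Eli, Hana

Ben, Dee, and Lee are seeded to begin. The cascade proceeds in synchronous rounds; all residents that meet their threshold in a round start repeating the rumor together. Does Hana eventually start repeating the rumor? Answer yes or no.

Round 1 — Ben, Dee, Lee start repeating the rumor (initial).
Round 2 — checking thresholds:
  Ana: 1 of 3 neighbours < 2, not yet.
  Eli: 1 of 7 neighbours < 5, not yet.
  Hana: 1 of 4 neighbours < 3, not yet.
  Kai: 1 of 3 neighbours < 2, not yet.
  Mo: 3 of 4 neighbours ≥ 2, starts repeating the rumor.
  Nia: 2 of 6 neighbours < 5, not yet.
  Pia: 1 of 3 neighbours < 2, not yet.
Round 3 — no new spreads; cascade stops.

no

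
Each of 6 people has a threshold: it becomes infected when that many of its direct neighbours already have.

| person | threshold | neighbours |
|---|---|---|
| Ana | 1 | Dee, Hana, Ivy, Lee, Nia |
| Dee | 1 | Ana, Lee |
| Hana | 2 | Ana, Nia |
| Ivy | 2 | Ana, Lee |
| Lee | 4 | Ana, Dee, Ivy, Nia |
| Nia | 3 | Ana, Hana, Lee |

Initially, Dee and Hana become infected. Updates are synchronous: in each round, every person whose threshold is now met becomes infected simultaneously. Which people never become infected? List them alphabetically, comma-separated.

Round 1 — Dee, Hana become infected (initial).
Round 2 — checking thresholds:
  Ana: 2 of 5 neighbours ≥ 1, becomes infected.
  Lee: 1 of 4 neighbours < 4, holds.
  Nia: 1 of 3 neighbours < 3, holds.
Round 3 — no new infections; cascade stops.

Ivy, Lee, Nia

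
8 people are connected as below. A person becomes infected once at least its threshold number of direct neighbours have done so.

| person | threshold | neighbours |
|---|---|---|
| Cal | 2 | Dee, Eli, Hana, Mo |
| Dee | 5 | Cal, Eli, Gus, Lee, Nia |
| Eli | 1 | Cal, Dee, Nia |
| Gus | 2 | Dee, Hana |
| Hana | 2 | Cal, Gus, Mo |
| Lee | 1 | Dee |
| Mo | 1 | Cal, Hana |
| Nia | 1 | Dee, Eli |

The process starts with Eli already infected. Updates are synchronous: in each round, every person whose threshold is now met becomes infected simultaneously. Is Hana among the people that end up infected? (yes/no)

no

Round 1 — Eli becomes infected (initial).
Round 2 — checking thresholds:
  Cal: 1 of 4 neighbours < 2, below threshold.
  Dee: 1 of 5 neighbours < 5, below threshold.
  Nia: 1 of 2 neighbours ≥ 1, becomes infected.
Round 3 — no new infections; cascade stops.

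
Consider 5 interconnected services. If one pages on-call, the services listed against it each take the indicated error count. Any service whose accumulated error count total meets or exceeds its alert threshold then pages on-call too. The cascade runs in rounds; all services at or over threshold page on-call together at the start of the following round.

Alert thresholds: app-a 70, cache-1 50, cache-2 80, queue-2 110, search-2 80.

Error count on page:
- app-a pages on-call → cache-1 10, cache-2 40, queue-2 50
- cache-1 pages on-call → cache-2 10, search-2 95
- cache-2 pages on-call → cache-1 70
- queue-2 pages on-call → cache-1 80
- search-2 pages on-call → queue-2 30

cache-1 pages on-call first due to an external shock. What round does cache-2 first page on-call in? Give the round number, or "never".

Round 1 — cache-1 pages on-call (initial).
  cache-2: +10 → 10 < 80
  search-2: +95 → 95 ≥ 80
Round 2 — search-2 pages on-call.
  queue-2: +30 → 30 < 110
No further pages.

never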